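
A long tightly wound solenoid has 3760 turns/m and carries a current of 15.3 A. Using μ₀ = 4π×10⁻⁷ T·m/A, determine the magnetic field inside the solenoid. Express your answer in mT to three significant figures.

Inside a long solenoid, B = μ₀nI.
B = (4π×10⁻⁷)(3.760×10^3 m⁻¹)(15.3 A) = 7.229×10^-2 T.

B ≈ 72.3 mT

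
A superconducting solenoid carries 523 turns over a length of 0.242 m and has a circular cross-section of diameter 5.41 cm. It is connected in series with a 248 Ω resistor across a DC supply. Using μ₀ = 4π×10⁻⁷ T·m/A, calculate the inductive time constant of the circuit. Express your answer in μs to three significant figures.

A = π(d/2)² = π(2.705×10^-2 m)² = 2.299×10^-3 m².
L = μ₀N²A/ℓ = (4π×10⁻⁷)(523)²(2.299×10^-3)/(0.242) = 3.26499×10^-3 H.
τ = L/R = (3.26499×10^-3)/(248) = 1.317×10^-5 s.

τ ≈ 13.2 μs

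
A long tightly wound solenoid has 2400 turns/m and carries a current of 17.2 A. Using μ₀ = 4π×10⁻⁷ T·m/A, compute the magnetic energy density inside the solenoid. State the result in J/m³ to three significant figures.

u ≈ 1070 J/m³

B = μ₀nI = (4π×10⁻⁷)(2.400×10^3)(17.2) = 5.187×10^-2 T.
u = B²/(2μ₀) = (5.187×10^-2)²/(2×4π×10⁻⁷) = 1.071×10^3 J/m³.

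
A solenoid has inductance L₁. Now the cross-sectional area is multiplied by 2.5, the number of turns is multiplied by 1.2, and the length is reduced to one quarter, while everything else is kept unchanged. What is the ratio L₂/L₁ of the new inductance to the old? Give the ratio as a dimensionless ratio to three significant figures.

For a solenoid, L ∝ μᵣN²A/ℓ.
L₂/L₁ = (2.5) × (1.2)^2 × (0.25)^-1 = 14.4.

L₂/L₁ = 14.4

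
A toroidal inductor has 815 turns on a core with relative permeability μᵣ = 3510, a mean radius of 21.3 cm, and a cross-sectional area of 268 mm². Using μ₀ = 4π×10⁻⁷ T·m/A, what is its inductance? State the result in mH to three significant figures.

L ≈ 587 mH

For a thin toroid, L = μ₀μᵣN²A/(2πR).
L = (4π×10⁻⁷)(3510)(815)²(2.680×10^-4) / (2π×0.213 m) = 0.5867 H.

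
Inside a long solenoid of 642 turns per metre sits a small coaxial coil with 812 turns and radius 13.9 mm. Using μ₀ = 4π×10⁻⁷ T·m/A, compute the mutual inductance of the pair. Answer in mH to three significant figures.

M ≈ 0.398 mH

The outer solenoid produces a uniform field B₁ = μ₀n₁I₁ across the inner coil,
so the flux linkage is N₂Φ = N₂B₁A₂ = μ₀n₁N₂A₂·I₁, giving M = μ₀n₁N₂A₂.
A₂ = πr² = π(1.390×10^-2 m)² = 6.070×10^-4 m².
M = (4π×10⁻⁷)(642)(812)(6.070×10^-4) = 3.976×10^-4 H.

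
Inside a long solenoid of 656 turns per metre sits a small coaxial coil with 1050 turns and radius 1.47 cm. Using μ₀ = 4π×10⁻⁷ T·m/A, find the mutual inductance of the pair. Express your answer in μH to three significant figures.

The outer solenoid produces a uniform field B₁ = μ₀n₁I₁ across the inner coil,
so the flux linkage is N₂Φ = N₂B₁A₂ = μ₀n₁N₂A₂·I₁, giving M = μ₀n₁N₂A₂.
A₂ = πr² = π(1.470×10^-2 m)² = 6.789×10^-4 m².
M = (4π×10⁻⁷)(656)(1050)(6.789×10^-4) = 5.876×10^-4 H.

M ≈ 588 μH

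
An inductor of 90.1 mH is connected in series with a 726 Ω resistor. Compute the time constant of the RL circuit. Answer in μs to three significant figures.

τ = L/R = (9.010×10^-2 H)/(726 Ω) = 1.241×10^-4 s.

τ ≈ 124 μs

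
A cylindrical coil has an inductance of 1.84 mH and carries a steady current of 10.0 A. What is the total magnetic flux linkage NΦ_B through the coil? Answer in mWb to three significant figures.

NΦ_B ≈ 18.4 mWb

From L = NΦ_B/I, the flux linkage is NΦ_B = LI.
NΦ_B = (1.840×10^-3 H)(10.0 A) = 1.840×10^-2 Wb.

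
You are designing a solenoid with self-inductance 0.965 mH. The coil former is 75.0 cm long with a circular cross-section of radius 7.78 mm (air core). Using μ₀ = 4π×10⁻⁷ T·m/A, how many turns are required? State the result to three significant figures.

A = πr² = π(7.780×10^-3 m)² = 1.902×10^-4 m².
From L = μ₀N²A/ℓ, N = √(Lℓ / (μ₀A)).
N = √[(9.650×10^-4)(0.75) / ((4π×10⁻⁷)×1.902×10^-4)] = √(3.029×10^6) ≈ 1740.3.

N ≈ 1740 turns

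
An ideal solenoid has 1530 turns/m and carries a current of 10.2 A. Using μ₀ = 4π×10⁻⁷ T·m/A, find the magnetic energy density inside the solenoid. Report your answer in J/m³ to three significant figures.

u ≈ 153 J/m³

B = μ₀nI = (4π×10⁻⁷)(1.530×10^3)(10.2) = 1.961×10^-2 T.
u = B²/(2μ₀) = (1.961×10^-2)²/(2×4π×10⁻⁷) = 153 J/m³.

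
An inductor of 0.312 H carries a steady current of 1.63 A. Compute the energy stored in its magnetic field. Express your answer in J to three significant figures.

U ≈ 0.414 J

Stored magnetic energy: U = ½LI².
U = ½(0.312 H)(1.63 A)² = 0.41448 J.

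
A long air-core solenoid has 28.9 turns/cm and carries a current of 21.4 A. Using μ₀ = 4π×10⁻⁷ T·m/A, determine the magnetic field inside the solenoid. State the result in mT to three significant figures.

B ≈ 77.7 mT

Inside a long solenoid, B = μ₀nI.
B = (4π×10⁻⁷)(2.890×10^3 m⁻¹)(21.4 A) = 7.772×10^-2 T.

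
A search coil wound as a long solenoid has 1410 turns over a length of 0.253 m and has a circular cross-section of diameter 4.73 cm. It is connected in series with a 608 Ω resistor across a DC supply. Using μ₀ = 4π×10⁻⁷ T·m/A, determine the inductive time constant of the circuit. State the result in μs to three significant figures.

τ ≈ 28.5 μs

A = π(d/2)² = π(2.365×10^-2 m)² = 1.757×10^-3 m².
L = μ₀N²A/ℓ = (4π×10⁻⁷)(1410)²(1.757×10^-3)/(0.253) = 1.735×10^-2 H.
τ = L/R = (1.735×10^-2)/(608) = 2.854×10^-5 s.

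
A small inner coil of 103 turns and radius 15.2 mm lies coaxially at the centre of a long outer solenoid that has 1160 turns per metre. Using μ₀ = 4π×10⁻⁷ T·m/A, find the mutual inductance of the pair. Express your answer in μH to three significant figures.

M ≈ 109 μH

The outer solenoid produces a uniform field B₁ = μ₀n₁I₁ across the inner coil,
so the flux linkage is N₂Φ = N₂B₁A₂ = μ₀n₁N₂A₂·I₁, giving M = μ₀n₁N₂A₂.
A₂ = πr² = π(1.520×10^-2 m)² = 7.258×10^-4 m².
M = (4π×10⁻⁷)(1160)(103)(7.258×10^-4) = 1.090×10^-4 H.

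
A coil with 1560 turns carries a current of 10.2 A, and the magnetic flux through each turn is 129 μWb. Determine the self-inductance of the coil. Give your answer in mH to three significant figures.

L ≈ 19.7 mH

Self-inductance is defined by L = NΦ_B/I (flux linkage over current).
L = (1560)(1.290×10^-4 Wb)/(10.2 A) = 1.973×10^-2 H.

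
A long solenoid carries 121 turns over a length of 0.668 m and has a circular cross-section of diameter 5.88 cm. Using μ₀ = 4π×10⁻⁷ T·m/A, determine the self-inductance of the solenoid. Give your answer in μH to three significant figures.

L ≈ 74.8 μH

A = π(d/2)² = π(2.940×10^-2 m)² = 2.715×10^-3 m².
For a long solenoid, L = μ₀N²A/ℓ.
L = (4π×10⁻⁷)(121)²(2.715×10^-3)/(0.668 m) = 7.479×10^-5 H.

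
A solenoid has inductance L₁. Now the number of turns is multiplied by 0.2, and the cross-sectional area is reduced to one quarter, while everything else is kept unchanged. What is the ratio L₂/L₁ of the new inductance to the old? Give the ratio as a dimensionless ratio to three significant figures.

For a solenoid, L ∝ μᵣN²A/ℓ.
L₂/L₁ = (0.2)^2 × (0.25) = 0.0100.

L₂/L₁ = 0.0100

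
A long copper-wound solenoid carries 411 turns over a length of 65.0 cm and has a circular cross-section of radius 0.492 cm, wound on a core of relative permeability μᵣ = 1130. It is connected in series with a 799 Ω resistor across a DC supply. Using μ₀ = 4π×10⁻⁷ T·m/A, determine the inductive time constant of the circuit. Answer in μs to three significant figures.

τ ≈ 35.1 μs

A = πr² = π(4.920×10^-3 m)² = 7.6047×10^-5 m².
L = μ₀μᵣN²A/ℓ = (4π×10⁻⁷)(1130)(411)²(7.6047×10^-5)/(0.65) = 2.806×10^-2 H.
τ = L/R = (2.806×10^-2)/(799) = 3.512×10^-5 s.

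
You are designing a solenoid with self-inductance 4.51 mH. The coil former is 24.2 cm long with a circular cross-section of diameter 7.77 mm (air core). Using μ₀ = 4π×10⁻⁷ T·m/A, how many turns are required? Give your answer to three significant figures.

A = π(d/2)² = π(3.885×10^-3 m)² = 4.742×10^-5 m².
From L = μ₀N²A/ℓ, N = √(Lℓ / (μ₀A)).
N = √[(4.510×10^-3)(0.242) / ((4π×10⁻⁷)×4.742×10^-5)] = √(1.832×10^7) ≈ 4279.8.

N ≈ 4280 turns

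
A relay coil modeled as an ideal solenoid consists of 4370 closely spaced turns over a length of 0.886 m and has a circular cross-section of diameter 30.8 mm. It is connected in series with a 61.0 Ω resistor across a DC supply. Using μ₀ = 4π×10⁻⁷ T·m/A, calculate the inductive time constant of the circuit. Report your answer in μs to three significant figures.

A = π(d/2)² = π(1.540×10^-2 m)² = 7.451×10^-4 m².
L = μ₀N²A/ℓ = (4π×10⁻⁷)(4370)²(7.451×10^-4)/(0.886) = 2.018×10^-2 H.
τ = L/R = (2.018×10^-2)/(61.0) = 3.308×10^-4 s.

τ ≈ 331 μs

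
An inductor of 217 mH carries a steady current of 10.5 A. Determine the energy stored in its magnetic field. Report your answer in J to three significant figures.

U ≈ 12.0 J

Stored magnetic energy: U = ½LI².
U = ½(0.217 H)(10.5 A)² = 11.96 J.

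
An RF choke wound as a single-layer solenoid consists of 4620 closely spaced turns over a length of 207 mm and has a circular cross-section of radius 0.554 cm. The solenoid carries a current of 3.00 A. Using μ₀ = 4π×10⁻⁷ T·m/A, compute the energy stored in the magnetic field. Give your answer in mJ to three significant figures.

U ≈ 56.2 mJ

A = πr² = π(5.540×10^-3 m)² = 9.642×10^-5 m².
L = μ₀N²A/ℓ = (4π×10⁻⁷)(4620)²(9.642×10^-5)/(0.207) = 1.249×10^-2 H.
U = ½LI² = ½(1.249×10^-2)(3.00)² = 5.622×10^-2 J.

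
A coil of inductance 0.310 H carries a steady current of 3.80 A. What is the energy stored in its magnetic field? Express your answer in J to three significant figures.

Stored magnetic energy: U = ½LI².
U = ½(0.31 H)(3.80 A)² = 2.238 J.

U ≈ 2.24 J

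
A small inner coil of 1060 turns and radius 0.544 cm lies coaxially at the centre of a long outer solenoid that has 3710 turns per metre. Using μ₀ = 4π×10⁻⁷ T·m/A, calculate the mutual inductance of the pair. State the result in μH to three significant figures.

The outer solenoid produces a uniform field B₁ = μ₀n₁I₁ across the inner coil,
so the flux linkage is N₂Φ = N₂B₁A₂ = μ₀n₁N₂A₂·I₁, giving M = μ₀n₁N₂A₂.
A₂ = πr² = π(5.440×10^-3 m)² = 9.297×10^-5 m².
M = (4π×10⁻⁷)(3710)(1060)(9.297×10^-5) = 4.594×10^-4 H.

M ≈ 459 μH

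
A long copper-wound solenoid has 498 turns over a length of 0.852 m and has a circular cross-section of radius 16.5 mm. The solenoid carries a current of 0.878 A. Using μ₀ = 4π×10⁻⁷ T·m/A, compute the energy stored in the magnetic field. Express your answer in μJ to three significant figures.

A = πr² = π(1.650×10^-2 m)² = 8.553×10^-4 m².
L = μ₀N²A/ℓ = (4π×10⁻⁷)(498)²(8.553×10^-4)/(0.852) = 3.129×10^-4 H.
U = ½LI² = ½(3.129×10^-4)(0.878)² = 1.206×10^-4 J.

U ≈ 121 μJ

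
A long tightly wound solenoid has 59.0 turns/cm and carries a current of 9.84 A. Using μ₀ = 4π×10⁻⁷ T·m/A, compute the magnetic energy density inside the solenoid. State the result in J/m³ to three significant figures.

B = μ₀nI = (4π×10⁻⁷)(5.900×10^3)(9.84) = 7.296×10^-2 T.
u = B²/(2μ₀) = (7.296×10^-2)²/(2×4π×10⁻⁷) = 2.118×10^3 J/m³.

u ≈ 2120 J/m³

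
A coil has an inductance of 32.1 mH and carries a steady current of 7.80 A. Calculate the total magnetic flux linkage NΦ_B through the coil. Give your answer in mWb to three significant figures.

NΦ_B ≈ 250 mWb

From L = NΦ_B/I, the flux linkage is NΦ_B = LI.
NΦ_B = (3.210×10^-2 H)(7.80 A) = 0.2504 Wb.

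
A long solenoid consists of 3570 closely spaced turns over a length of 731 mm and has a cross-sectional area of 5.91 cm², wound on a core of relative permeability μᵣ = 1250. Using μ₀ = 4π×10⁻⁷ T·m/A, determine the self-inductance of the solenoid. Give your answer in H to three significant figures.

L ≈ 16.2 H

A = 5.91 cm² = 5.910×10^-4 m².
For a long solenoid, L = μ₀μᵣN²A/ℓ.
L = (4π×10⁻⁷)(1250)(3570)²(5.910×10^-4)/(0.731 m) = 16.19 H.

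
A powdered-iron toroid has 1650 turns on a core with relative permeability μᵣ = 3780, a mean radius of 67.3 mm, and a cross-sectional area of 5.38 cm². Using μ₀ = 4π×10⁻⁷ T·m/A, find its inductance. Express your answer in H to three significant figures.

L ≈ 16.5 H

For a thin toroid, L = μ₀μᵣN²A/(2πR).
L = (4π×10⁻⁷)(3780)(1650)²(5.380×10^-4) / (2π×6.730×10^-2 m) = 16.45 H.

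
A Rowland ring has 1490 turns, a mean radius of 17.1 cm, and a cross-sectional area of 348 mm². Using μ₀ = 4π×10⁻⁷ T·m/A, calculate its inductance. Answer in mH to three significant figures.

L ≈ 0.904 mH

For a thin toroid, L = μ₀N²A/(2πR).
L = (4π×10⁻⁷)(1490)²(3.480×10^-4) / (2π×0.171 m) = 9.036×10^-4 H.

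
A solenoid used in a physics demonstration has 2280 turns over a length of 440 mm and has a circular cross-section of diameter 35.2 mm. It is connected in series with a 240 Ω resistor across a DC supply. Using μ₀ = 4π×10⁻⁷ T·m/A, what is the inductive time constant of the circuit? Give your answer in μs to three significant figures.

τ ≈ 60.2 μs

A = π(d/2)² = π(1.760×10^-2 m)² = 9.731×10^-4 m².
L = μ₀N²A/ℓ = (4π×10⁻⁷)(2280)²(9.731×10^-4)/(0.44) = 1.4448×10^-2 H.
τ = L/R = (1.4448×10^-2)/(240) = 6.020×10^-5 s.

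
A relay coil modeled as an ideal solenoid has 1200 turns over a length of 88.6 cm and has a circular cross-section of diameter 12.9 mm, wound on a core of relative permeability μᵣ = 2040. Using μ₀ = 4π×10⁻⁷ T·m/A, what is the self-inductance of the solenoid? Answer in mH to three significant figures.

A = π(d/2)² = π(6.450×10^-3 m)² = 1.307×10^-4 m².
For a long solenoid, L = μ₀μᵣN²A/ℓ.
L = (4π×10⁻⁷)(2040)(1200)²(1.307×10^-4)/(0.886 m) = 0.5446 H.

L ≈ 545 mH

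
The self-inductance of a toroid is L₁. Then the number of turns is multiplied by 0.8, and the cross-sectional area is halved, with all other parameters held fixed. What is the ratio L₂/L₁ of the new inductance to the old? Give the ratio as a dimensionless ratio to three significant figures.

L₂/L₁ = 0.320

For a toroid, L ∝ μᵣN²A/R.
L₂/L₁ = (0.8)^2 × (0.5) = 0.320.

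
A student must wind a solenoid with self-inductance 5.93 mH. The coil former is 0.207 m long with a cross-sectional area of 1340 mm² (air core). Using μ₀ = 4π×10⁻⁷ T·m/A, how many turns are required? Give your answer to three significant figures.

A = 1340 mm² = 1.340×10^-3 m².
From L = μ₀N²A/ℓ, N = √(Lℓ / (μ₀A)).
N = √[(5.930×10^-3)(0.207) / ((4π×10⁻⁷)×1.340×10^-3)] = √(7.290×10^5) ≈ 853.8.

N ≈ 854 turns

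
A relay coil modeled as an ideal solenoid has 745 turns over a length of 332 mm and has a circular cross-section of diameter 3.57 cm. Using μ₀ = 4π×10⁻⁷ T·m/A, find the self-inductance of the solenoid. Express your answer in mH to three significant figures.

A = π(d/2)² = π(1.785×10^-2 m)² = 1.001×10^-3 m².
For a long solenoid, L = μ₀N²A/ℓ.
L = (4π×10⁻⁷)(745)²(1.001×10^-3)/(0.332 m) = 2.103×10^-3 H.

L ≈ 2.10 mH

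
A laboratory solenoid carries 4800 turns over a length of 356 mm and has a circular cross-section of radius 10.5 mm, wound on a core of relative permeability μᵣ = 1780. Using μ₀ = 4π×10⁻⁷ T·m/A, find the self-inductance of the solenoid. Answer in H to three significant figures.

A = πr² = π(1.050×10^-2 m)² = 3.464×10^-4 m².
For a long solenoid, L = μ₀μᵣN²A/ℓ.
L = (4π×10⁻⁷)(1780)(4800)²(3.464×10^-4)/(0.356 m) = 50.14 H.

L ≈ 50.1 H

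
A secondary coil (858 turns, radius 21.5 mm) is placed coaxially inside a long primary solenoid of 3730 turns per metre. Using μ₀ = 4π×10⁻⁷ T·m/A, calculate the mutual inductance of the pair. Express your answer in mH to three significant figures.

The outer solenoid produces a uniform field B₁ = μ₀n₁I₁ across the inner coil,
so the flux linkage is N₂Φ = N₂B₁A₂ = μ₀n₁N₂A₂·I₁, giving M = μ₀n₁N₂A₂.
A₂ = πr² = π(2.150×10^-2 m)² = 1.452×10^-3 m².
M = (4π×10⁻⁷)(3730)(858)(1.452×10^-3) = 5.840×10^-3 H.

M ≈ 5.84 mH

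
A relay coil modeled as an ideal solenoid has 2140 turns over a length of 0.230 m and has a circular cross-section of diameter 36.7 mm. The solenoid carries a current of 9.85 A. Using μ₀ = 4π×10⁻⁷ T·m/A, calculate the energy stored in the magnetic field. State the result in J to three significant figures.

A = π(d/2)² = π(1.835×10^-2 m)² = 1.058×10^-3 m².
L = μ₀N²A/ℓ = (4π×10⁻⁷)(2140)²(1.058×10^-3)/(0.23) = 2.647×10^-2 H.
U = ½LI² = ½(2.647×10^-2)(9.85)² = 1.284 J.

U ≈ 1.28 J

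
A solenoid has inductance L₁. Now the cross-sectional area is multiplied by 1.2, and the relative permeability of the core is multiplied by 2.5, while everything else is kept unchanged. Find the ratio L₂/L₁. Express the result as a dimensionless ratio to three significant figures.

For a solenoid, L ∝ μᵣN²A/ℓ.
L₂/L₁ = (1.2) × (2.5) = 3.00.

L₂/L₁ = 3.00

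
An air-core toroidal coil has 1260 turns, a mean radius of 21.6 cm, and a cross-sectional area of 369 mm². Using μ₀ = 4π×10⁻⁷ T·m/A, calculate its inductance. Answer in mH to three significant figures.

For a thin toroid, L = μ₀N²A/(2πR).
L = (4π×10⁻⁷)(1260)²(3.690×10^-4) / (2π×0.216 m) = 5.424×10^-4 H.

L ≈ 0.542 mH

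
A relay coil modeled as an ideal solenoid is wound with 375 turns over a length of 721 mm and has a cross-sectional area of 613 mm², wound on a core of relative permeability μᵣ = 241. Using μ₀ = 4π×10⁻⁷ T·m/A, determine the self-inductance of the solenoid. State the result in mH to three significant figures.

A = 613 mm² = 6.130×10^-4 m².
For a long solenoid, L = μ₀μᵣN²A/ℓ.
L = (4π×10⁻⁷)(241)(375)²(6.130×10^-4)/(0.721 m) = 3.621×10^-2 H.

L ≈ 36.2 mH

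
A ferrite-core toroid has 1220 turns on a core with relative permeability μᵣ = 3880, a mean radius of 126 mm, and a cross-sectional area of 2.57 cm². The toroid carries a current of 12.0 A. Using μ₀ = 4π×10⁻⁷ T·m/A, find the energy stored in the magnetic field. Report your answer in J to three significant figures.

U ≈ 170 J

L = μ₀μᵣN²A/(2πR) = (4π×10⁻⁷)(3880)(1220)²(2.570×10^-4)/(2π×0.126) = 2.356 H.
U = ½LI² = ½(2.356)(12.0)² = 169.6 J.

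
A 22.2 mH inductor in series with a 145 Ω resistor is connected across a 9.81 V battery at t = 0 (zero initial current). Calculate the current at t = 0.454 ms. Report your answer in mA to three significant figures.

I ≈ 64.2 mA

τ = L/R = 2.220×10^-2/145 = 1.531×10^-4 s; final current I_∞ = ε/R = 9.81/145 = 6.766×10^-2 A.
I(t) = I_∞(1 − e^(−t/τ)) with t/τ = 2.965.
I = (6.766×10^-2)(1 − e^(−2.965)) = 6.417×10^-2 A.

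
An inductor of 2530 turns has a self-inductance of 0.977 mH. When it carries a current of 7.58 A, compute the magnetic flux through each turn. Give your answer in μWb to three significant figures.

Φ_B ≈ 2.93 μWb

From L = NΦ_B/I, the flux per turn is Φ_B = LI/N.
Φ_B = (9.770×10^-4 H)(7.58 A)/2530 = 2.927×10^-6 Wb.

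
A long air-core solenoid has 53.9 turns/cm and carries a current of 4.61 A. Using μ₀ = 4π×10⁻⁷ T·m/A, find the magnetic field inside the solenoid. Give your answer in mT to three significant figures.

B ≈ 31.2 mT

Inside a long solenoid, B = μ₀nI.
B = (4π×10⁻⁷)(5.390×10^3 m⁻¹)(4.61 A) = 3.122×10^-2 T.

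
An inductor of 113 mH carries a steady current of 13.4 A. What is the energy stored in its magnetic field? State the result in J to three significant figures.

U ≈ 10.1 J

Stored magnetic energy: U = ½LI².
U = ½(0.113 H)(13.4 A)² = 10.145 J.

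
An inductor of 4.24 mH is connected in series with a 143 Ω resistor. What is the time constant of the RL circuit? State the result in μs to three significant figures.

τ = L/R = (4.240×10^-3 H)/(143 Ω) = 2.965×10^-5 s.

τ ≈ 29.7 μs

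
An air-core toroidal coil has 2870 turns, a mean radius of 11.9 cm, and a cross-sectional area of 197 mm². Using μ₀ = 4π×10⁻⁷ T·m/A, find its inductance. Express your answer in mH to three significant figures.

For a thin toroid, L = μ₀N²A/(2πR).
L = (4π×10⁻⁷)(2870)²(1.970×10^-4) / (2π×0.119 m) = 2.727×10^-3 H.

L ≈ 2.73 mH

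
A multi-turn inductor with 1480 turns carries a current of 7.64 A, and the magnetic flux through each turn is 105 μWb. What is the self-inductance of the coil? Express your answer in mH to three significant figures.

Self-inductance is defined by L = NΦ_B/I (flux linkage over current).
L = (1480)(1.050×10^-4 Wb)/(7.64 A) = 2.034×10^-2 H.

L ≈ 20.3 mH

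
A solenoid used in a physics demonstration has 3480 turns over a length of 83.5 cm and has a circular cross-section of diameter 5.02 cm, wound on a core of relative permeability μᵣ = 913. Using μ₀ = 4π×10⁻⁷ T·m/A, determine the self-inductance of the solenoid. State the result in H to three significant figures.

L ≈ 32.9 H

A = π(d/2)² = π(2.510×10^-2 m)² = 1.979×10^-3 m².
For a long solenoid, L = μ₀μᵣN²A/ℓ.
L = (4π×10⁻⁷)(913)(3480)²(1.979×10^-3)/(0.835 m) = 32.93 H.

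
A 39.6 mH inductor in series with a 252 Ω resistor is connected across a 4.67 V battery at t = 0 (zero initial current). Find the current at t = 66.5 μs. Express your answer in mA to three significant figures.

τ = L/R = 3.960×10^-2/252 = 1.571×10^-4 s; final current I_∞ = ε/R = 4.67/252 = 1.853×10^-2 A.
I(t) = I_∞(1 − e^(−t/τ)) with t/τ = 0.423.
I = (1.853×10^-2)(1 − e^(−0.423)) = 6.394×10^-3 A.

I ≈ 6.39 mA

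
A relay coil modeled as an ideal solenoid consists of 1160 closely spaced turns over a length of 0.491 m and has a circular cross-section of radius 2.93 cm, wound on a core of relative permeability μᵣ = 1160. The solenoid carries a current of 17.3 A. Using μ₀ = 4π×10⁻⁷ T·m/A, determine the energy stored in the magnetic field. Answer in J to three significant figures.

U ≈ 1610 J

A = πr² = π(2.930×10^-2 m)² = 2.697×10^-3 m².
L = μ₀μᵣN²A/ℓ = (4π×10⁻⁷)(1160)(1160)²(2.697×10^-3)/(0.491) = 10.77 H.
U = ½LI² = ½(10.77)(17.3)² = 1.612×10^3 J.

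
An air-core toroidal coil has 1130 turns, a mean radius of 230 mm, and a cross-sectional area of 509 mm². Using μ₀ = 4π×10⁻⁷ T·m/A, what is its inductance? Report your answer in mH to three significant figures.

L ≈ 0.565 mH

For a thin toroid, L = μ₀N²A/(2πR).
L = (4π×10⁻⁷)(1130)²(5.090×10^-4) / (2π×0.23 m) = 5.652×10^-4 H.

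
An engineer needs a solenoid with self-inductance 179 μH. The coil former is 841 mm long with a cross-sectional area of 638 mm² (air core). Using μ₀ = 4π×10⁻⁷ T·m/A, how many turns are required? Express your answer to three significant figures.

N ≈ 433 turns

A = 638 mm² = 6.380×10^-4 m².
From L = μ₀N²A/ℓ, N = √(Lℓ / (μ₀A)).
N = √[(1.790×10^-4)(0.841) / ((4π×10⁻⁷)×6.380×10^-4)] = √(1.878×10^5) ≈ 433.3.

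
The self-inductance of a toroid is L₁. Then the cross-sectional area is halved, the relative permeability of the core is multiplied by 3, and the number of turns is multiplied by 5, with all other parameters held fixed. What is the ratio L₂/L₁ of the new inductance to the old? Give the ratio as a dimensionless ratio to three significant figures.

L₂/L₁ = 37.5

For a toroid, L ∝ μᵣN²A/R.
L₂/L₁ = (0.5) × (3) × (5)^2 = 37.5.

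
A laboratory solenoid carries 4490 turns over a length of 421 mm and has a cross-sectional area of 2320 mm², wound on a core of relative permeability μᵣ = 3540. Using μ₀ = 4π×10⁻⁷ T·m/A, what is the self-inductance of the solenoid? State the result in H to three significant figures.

A = 2320 mm² = 2.320×10^-3 m².
For a long solenoid, L = μ₀μᵣN²A/ℓ.
L = (4π×10⁻⁷)(3540)(4490)²(2.320×10^-3)/(0.421 m) = 494.2 H.

L ≈ 494 H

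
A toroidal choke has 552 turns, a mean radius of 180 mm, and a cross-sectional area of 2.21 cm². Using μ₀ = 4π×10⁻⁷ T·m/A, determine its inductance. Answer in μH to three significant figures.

L ≈ 74.8 μH

For a thin toroid, L = μ₀N²A/(2πR).
L = (4π×10⁻⁷)(552)²(2.210×10^-4) / (2π×0.18 m) = 7.482×10^-5 H.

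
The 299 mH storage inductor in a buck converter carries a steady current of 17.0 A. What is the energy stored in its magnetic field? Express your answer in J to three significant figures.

Stored magnetic energy: U = ½LI².
U = ½(0.299 H)(17.0 A)² = 43.21 J.

U ≈ 43.2 J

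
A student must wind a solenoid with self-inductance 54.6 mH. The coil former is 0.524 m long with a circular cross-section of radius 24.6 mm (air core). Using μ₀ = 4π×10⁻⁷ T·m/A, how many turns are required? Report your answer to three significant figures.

N ≈ 3460 turns

A = πr² = π(2.460×10^-2 m)² = 1.901×10^-3 m².
From L = μ₀N²A/ℓ, N = √(Lℓ / (μ₀A)).
N = √[(5.460×10^-2)(0.524) / ((4π×10⁻⁷)×1.901×10^-3)] = √(1.198×10^7) ≈ 3460.6.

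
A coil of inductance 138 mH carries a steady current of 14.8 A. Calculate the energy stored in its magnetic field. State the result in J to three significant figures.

U ≈ 15.1 J

Stored magnetic energy: U = ½LI².
U = ½(0.138 H)(14.8 A)² = 15.11 J.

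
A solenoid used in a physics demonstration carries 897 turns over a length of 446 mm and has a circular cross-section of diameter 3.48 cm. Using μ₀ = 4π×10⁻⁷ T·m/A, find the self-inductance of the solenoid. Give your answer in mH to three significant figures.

A = π(d/2)² = π(1.740×10^-2 m)² = 9.511×10^-4 m².
For a long solenoid, L = μ₀N²A/ℓ.
L = (4π×10⁻⁷)(897)²(9.511×10^-4)/(0.446 m) = 2.156×10^-3 H.

L ≈ 2.16 mH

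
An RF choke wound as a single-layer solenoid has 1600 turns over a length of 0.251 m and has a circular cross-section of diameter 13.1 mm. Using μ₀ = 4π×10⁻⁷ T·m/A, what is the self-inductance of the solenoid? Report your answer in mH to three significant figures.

A = π(d/2)² = π(6.550×10^-3 m)² = 1.348×10^-4 m².
For a long solenoid, L = μ₀N²A/ℓ.
L = (4π×10⁻⁷)(1600)²(1.348×10^-4)/(0.251 m) = 1.727×10^-3 H.

L ≈ 1.73 mH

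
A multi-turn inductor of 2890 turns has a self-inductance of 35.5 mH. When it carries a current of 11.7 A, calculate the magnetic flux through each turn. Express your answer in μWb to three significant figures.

From L = NΦ_B/I, the flux per turn is Φ_B = LI/N.
Φ_B = (3.550×10^-2 H)(11.7 A)/2890 = 1.437×10^-4 Wb.

Φ_B ≈ 144 μWb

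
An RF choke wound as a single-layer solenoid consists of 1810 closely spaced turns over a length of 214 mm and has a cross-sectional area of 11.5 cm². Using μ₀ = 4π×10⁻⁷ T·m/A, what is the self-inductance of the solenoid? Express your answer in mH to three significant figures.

A = 11.5 cm² = 1.150×10^-3 m².
For a long solenoid, L = μ₀N²A/ℓ.
L = (4π×10⁻⁷)(1810)²(1.150×10^-3)/(0.214 m) = 2.212×10^-2 H.

L ≈ 22.1 mH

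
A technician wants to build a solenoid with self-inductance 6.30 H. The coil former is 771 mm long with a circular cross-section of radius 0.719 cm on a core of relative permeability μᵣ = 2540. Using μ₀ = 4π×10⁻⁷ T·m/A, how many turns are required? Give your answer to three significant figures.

N ≈ 3060 turns

A = πr² = π(7.190×10^-3 m)² = 1.624×10^-4 m².
From L = μ₀μᵣN²A/ℓ, N = √(Lℓ / (μ₀μᵣA)).
N = √[(6.3)(0.771) / ((4π×10⁻⁷)(2540)×1.624×10^-4)] = √(9.370×10^6) ≈ 3061.1.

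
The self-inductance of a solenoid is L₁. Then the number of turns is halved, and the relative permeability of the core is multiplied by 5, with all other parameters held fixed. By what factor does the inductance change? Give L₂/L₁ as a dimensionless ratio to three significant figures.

L₂/L₁ = 1.25

For a solenoid, L ∝ μᵣN²A/ℓ.
L₂/L₁ = (0.5)^2 × (5) = 1.25.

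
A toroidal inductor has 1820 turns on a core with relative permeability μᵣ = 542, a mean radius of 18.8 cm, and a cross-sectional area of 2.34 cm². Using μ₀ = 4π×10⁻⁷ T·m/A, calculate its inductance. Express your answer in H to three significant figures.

L ≈ 0.447 H

For a thin toroid, L = μ₀μᵣN²A/(2πR).
L = (4π×10⁻⁷)(542)(1820)²(2.340×10^-4) / (2π×0.188 m) = 0.4469 H.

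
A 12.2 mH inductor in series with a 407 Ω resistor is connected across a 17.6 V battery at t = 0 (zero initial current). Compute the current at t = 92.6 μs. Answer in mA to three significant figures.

τ = L/R = 1.220×10^-2/407 = 2.998×10^-5 s; final current I_∞ = ε/R = 17.6/407 = 4.324×10^-2 A.
I(t) = I_∞(1 − e^(−t/τ)) with t/τ = 3.089.
I = (4.324×10^-2)(1 − e^(−3.089)) = 4.127×10^-2 A.

I ≈ 41.3 mA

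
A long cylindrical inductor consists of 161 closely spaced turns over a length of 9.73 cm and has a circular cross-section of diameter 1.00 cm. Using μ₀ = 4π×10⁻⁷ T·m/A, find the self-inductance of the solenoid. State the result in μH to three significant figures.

A = π(d/2)² = π(5.000×10^-3 m)² = 7.854×10^-5 m².
For a long solenoid, L = μ₀N²A/ℓ.
L = (4π×10⁻⁷)(161)²(7.854×10^-5)/(9.730×10^-2 m) = 2.629×10^-5 H.

L ≈ 26.3 μH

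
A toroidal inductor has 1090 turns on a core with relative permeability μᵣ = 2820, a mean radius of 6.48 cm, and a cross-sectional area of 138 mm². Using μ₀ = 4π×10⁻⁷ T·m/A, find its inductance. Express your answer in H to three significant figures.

L ≈ 1.43 H

For a thin toroid, L = μ₀μᵣN²A/(2πR).
L = (4π×10⁻⁷)(2820)(1090)²(1.380×10^-4) / (2π×6.480×10^-2 m) = 1.427 H.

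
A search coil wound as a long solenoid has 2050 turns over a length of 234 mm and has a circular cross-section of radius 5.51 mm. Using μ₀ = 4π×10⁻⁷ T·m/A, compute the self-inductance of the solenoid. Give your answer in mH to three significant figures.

A = πr² = π(5.510×10^-3 m)² = 9.538×10^-5 m².
For a long solenoid, L = μ₀N²A/ℓ.
L = (4π×10⁻⁷)(2050)²(9.538×10^-5)/(0.234 m) = 2.153×10^-3 H.

L ≈ 2.15 mH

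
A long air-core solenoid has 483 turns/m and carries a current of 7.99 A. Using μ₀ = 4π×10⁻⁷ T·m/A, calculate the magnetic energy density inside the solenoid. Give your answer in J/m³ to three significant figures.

B = μ₀nI = (4π×10⁻⁷)(483)(7.99) = 4.850×10^-3 T.
u = B²/(2μ₀) = (4.850×10^-3)²/(2×4π×10⁻⁷) = 9.358 J/m³.

u ≈ 9.36 J/m³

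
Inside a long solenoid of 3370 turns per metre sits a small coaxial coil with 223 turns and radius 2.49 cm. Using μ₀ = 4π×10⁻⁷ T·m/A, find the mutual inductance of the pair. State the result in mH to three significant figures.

The outer solenoid produces a uniform field B₁ = μ₀n₁I₁ across the inner coil,
so the flux linkage is N₂Φ = N₂B₁A₂ = μ₀n₁N₂A₂·I₁, giving M = μ₀n₁N₂A₂.
A₂ = πr² = π(2.490×10^-2 m)² = 1.948×10^-3 m².
M = (4π×10⁻⁷)(3370)(223)(1.948×10^-3) = 1.839×10^-3 H.

M ≈ 1.84 mH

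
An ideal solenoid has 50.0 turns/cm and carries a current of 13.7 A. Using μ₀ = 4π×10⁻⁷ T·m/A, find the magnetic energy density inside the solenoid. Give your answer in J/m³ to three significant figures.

B = μ₀nI = (4π×10⁻⁷)(5.000×10^3)(13.7) = 8.608×10^-2 T.
u = B²/(2μ₀) = (8.608×10^-2)²/(2×4π×10⁻⁷) = 2.948×10^3 J/m³.

u ≈ 2950 J/m³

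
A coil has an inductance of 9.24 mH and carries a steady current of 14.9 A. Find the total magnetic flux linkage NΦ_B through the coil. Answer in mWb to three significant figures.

From L = NΦ_B/I, the flux linkage is NΦ_B = LI.
NΦ_B = (9.240×10^-3 H)(14.9 A) = 0.1377 Wb.

NΦ_B ≈ 138 mWb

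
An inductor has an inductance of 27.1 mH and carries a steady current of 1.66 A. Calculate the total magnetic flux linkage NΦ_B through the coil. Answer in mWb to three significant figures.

From L = NΦ_B/I, the flux linkage is NΦ_B = LI.
NΦ_B = (2.710×10^-2 H)(1.66 A) = 4.499×10^-2 Wb.

NΦ_B ≈ 45.0 mWb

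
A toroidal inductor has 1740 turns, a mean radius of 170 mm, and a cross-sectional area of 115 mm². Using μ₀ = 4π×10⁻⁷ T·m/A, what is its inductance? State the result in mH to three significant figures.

For a thin toroid, L = μ₀N²A/(2πR).
L = (4π×10⁻⁷)(1740)²(1.150×10^-4) / (2π×0.17 m) = 4.096×10^-4 H.

L ≈ 0.410 mH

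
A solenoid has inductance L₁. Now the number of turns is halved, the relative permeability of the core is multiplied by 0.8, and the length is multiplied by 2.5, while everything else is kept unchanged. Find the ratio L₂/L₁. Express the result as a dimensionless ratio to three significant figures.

For a solenoid, L ∝ μᵣN²A/ℓ.
L₂/L₁ = (0.5)^2 × (0.8) × (2.5)^-1 = 0.0800.

L₂/L₁ = 0.0800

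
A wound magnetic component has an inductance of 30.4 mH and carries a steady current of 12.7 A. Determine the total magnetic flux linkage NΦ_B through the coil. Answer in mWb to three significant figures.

NΦ_B ≈ 386 mWb

From L = NΦ_B/I, the flux linkage is NΦ_B = LI.
NΦ_B = (3.040×10^-2 H)(12.7 A) = 0.3861 Wb.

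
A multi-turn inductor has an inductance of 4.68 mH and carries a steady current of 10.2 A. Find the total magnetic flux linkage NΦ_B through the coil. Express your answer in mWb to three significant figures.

NΦ_B ≈ 47.7 mWb

From L = NΦ_B/I, the flux linkage is NΦ_B = LI.
NΦ_B = (4.680×10^-3 H)(10.2 A) = 4.774×10^-2 Wb.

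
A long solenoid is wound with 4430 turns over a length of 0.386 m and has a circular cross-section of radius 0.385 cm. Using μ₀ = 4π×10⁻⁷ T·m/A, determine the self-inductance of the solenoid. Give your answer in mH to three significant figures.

L ≈ 2.98 mH

A = πr² = π(3.850×10^-3 m)² = 4.657×10^-5 m².
For a long solenoid, L = μ₀N²A/ℓ.
L = (4π×10⁻⁷)(4430)²(4.657×10^-5)/(0.386 m) = 2.975×10^-3 H.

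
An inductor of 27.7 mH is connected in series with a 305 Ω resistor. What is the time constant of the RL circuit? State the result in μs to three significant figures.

τ = L/R = (2.770×10^-2 H)/(305 Ω) = 9.082×10^-5 s.

τ ≈ 90.8 μs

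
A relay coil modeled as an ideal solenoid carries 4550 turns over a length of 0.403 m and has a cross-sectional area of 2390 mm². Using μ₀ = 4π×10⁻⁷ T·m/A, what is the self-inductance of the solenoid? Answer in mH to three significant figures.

L ≈ 154 mH

A = 2390 mm² = 2.390×10^-3 m².
For a long solenoid, L = μ₀N²A/ℓ.
L = (4π×10⁻⁷)(4550)²(2.390×10^-3)/(0.403 m) = 0.1543 H.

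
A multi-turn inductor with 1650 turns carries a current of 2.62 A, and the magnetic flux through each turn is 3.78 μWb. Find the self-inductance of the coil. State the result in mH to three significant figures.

L ≈ 2.38 mH

Self-inductance is defined by L = NΦ_B/I (flux linkage over current).
L = (1650)(3.780×10^-6 Wb)/(2.62 A) = 2.381×10^-3 H.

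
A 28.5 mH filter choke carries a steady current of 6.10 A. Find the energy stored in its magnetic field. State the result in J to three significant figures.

Stored magnetic energy: U = ½LI².
U = ½(2.850×10^-2 H)(6.10 A)² = 0.5302 J.

U ≈ 0.530 J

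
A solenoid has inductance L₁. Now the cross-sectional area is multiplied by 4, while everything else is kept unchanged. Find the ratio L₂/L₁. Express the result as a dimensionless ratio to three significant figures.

L₂/L₁ = 4.00

For a solenoid, L ∝ μᵣN²A/ℓ.
L₂/L₁ = (4) = 4.00.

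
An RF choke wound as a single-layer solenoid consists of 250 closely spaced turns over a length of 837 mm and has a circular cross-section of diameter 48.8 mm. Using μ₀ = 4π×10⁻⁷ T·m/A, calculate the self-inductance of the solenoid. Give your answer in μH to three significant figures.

A = π(d/2)² = π(2.440×10^-2 m)² = 1.870×10^-3 m².
For a long solenoid, L = μ₀N²A/ℓ.
L = (4π×10⁻⁷)(250)²(1.870×10^-3)/(0.837 m) = 1.755×10^-4 H.

L ≈ 176 μH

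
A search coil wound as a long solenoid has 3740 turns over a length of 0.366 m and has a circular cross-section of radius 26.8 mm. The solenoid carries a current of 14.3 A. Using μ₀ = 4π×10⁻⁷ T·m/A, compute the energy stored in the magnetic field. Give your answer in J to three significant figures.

U ≈ 11.1 J

A = πr² = π(2.680×10^-2 m)² = 2.256×10^-3 m².
L = μ₀N²A/ℓ = (4π×10⁻⁷)(3740)²(2.256×10^-3)/(0.366) = 0.1084 H.
U = ½LI² = ½(0.1084)(14.3)² = 11.08 J.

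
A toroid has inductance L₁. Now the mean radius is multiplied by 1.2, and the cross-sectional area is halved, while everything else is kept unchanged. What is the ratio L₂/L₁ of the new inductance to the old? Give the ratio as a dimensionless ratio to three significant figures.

L₂/L₁ = 0.417

For a toroid, L ∝ μᵣN²A/R.
L₂/L₁ = (1.2)^-1 × (0.5) = 0.417.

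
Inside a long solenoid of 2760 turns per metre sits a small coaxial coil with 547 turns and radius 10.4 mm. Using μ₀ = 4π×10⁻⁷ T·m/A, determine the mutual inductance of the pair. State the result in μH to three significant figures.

The outer solenoid produces a uniform field B₁ = μ₀n₁I₁ across the inner coil,
so the flux linkage is N₂Φ = N₂B₁A₂ = μ₀n₁N₂A₂·I₁, giving M = μ₀n₁N₂A₂.
A₂ = πr² = π(1.040×10^-2 m)² = 3.398×10^-4 m².
M = (4π×10⁻⁷)(2760)(547)(3.398×10^-4) = 6.446×10^-4 H.

M ≈ 645 μH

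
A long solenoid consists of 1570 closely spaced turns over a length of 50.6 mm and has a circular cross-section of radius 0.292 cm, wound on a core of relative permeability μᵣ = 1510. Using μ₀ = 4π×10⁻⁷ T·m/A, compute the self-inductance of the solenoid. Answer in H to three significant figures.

A = πr² = π(2.920×10^-3 m)² = 2.679×10^-5 m².
For a long solenoid, L = μ₀μᵣN²A/ℓ.
L = (4π×10⁻⁷)(1510)(1570)²(2.679×10^-5)/(5.060×10^-2 m) = 2.476 H.

L ≈ 2.48 H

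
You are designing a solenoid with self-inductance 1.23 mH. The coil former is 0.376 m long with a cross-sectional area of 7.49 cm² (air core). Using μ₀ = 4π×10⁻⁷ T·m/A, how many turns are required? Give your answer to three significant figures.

N ≈ 701 turns

A = 7.49 cm² = 7.490×10^-4 m².
From L = μ₀N²A/ℓ, N = √(Lℓ / (μ₀A)).
N = √[(1.230×10^-3)(0.376) / ((4π×10⁻⁷)×7.490×10^-4)] = √(4.914×10^5) ≈ 701.0.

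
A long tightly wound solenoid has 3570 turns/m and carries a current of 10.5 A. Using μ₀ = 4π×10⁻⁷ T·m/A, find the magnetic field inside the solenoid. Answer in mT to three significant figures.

B ≈ 47.1 mT

Inside a long solenoid, B = μ₀nI.
B = (4π×10⁻⁷)(3.570×10^3 m⁻¹)(10.5 A) = 4.711×10^-2 T.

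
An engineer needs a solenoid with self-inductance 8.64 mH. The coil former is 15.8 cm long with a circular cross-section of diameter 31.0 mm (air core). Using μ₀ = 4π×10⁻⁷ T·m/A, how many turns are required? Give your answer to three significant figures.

A = π(d/2)² = π(1.550×10^-2 m)² = 7.548×10^-4 m².
From L = μ₀N²A/ℓ, N = √(Lℓ / (μ₀A)).
N = √[(8.640×10^-3)(0.158) / ((4π×10⁻⁷)×7.548×10^-4)] = √(1.439×10^6) ≈ 1199.7.

N ≈ 1200 turns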